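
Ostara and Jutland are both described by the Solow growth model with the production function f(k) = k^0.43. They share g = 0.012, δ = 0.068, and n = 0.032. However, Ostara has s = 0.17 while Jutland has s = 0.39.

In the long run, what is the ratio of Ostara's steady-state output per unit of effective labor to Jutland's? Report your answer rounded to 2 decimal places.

Steady-state y* = [s/(n + g + δ)]^(α/(1−α)), so the ratio is [ (s_O/(n + g + δ)_O) / (s_J/(n + g + δ)_J) ]^0.7544.
s_O/(n + g + δ)_O = 0.17/0.112 = 1.5179; s_J/(n + g + δ)_J = 0.39/0.112 = 3.4821.
Ratio = (1.5179/3.4821)^0.7544 = 0.4359^0.7544 ≈ 0.5345

ratio ≈ 0.53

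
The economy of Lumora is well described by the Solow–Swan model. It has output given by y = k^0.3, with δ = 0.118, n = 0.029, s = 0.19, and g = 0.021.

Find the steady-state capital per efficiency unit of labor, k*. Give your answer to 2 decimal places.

k* ≈ 1.19

In steady state, investment equals break-even investment: s·k^α = (n + g + δ)·k.
Dividing both sides by k: k^(1−α) = s / (n + g + δ).
k^0.7 = 0.19 / (0.029 + 0.021 + 0.118) = 0.19 / 0.168 = 1.1310
k* = 1.1310^(1/0.7) ≈ 1.1923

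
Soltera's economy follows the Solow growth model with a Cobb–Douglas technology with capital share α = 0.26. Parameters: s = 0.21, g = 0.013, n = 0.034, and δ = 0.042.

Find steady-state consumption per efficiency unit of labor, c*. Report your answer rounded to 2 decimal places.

c* = 1.07

In steady state, investment equals break-even investment: s·k^α = (n + g + δ)·k.
Rearranging, k^(1−α) = s / (n + g + δ).
k^0.74 = 0.21 / (0.034 + 0.013 + 0.042) = 0.21 / 0.089 = 2.3596
k* = 2.3596^(1/0.74) ≈ 3.1903
y* = (k*)^α = 3.1903^0.26 ≈ 1.3521
c* = (1 − s)·y* = (1 − 0.21) × 1.3521 ≈ 1.0682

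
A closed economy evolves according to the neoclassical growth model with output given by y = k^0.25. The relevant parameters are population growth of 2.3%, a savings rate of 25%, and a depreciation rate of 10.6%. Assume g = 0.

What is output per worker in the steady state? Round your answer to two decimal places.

Steady state requires s·f(k) = (n + δ)·k, i.e. s·k^α = (n + δ)·k.
Dividing both sides by k: k^(1−α) = s / (n + δ).
k^0.75 = 0.25 / (0.023 + 0.106) = 0.25 / 0.129 = 1.9380
k* = 1.9380^(1/0.75) ≈ 2.4162
y* = (k*)^α = 2.4162^0.25 ≈ 1.2468

y* ≈ 1.25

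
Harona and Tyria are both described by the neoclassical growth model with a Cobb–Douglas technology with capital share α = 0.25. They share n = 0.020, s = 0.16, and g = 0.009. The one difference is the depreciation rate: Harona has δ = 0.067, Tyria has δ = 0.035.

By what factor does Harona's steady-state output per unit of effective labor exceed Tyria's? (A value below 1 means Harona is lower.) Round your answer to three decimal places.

y*_H / y*_T ≈ 0.874

Steady-state y* = [s/(n + g + δ)]^(α/(1−α)), so the ratio is [ (s_H/(n + g + δ)_H) / (s_T/(n + g + δ)_T) ]^0.3333.
s_H/(n + g + δ)_H = 0.16/0.096 = 1.6667; s_T/(n + g + δ)_T = 0.16/0.064 = 2.5000.
Ratio = (1.6667/2.5000)^0.3333 = 0.6667^0.3333 ≈ 0.8736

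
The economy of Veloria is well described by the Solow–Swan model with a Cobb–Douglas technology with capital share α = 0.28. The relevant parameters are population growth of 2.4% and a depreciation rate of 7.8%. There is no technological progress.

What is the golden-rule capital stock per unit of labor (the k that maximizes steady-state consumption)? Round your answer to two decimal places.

The golden rule sets f'(k) = n + δ, i.e. α·k^(α−1) = n + δ.
So k^(1−α) = α / (n + δ) = 0.28 / 0.102 = 2.7451.
k_gold = 2.7451^(1/0.72) ≈ 4.0654

k_gold ≈ 4.07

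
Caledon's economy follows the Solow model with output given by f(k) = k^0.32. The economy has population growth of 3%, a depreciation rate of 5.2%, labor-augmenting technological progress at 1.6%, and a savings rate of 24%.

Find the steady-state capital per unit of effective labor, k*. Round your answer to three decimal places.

Steady state requires s·f(k) = (n + g + δ)·k, i.e. s·k^α = (n + g + δ)·k.
Rearranging, k^(1−α) = s / (n + g + δ).
k^0.68 = 0.24 / (0.030 + 0.016 + 0.052) = 0.24 / 0.098 = 2.4490
k* = 2.4490^(1/0.68) ≈ 3.7329

k* = 3.733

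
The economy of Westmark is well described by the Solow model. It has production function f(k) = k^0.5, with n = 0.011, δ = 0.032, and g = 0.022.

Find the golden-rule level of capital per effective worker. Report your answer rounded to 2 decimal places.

k_gold ≈ 59.17

The golden rule sets f'(k) = n + g + δ, i.e. α·k^(α−1) = n + g + δ.
So k^(1−α) = α / (n + g + δ) = 0.5 / 0.065 = 7.6923.
k_gold = 7.6923^(1/0.5) ≈ 59.1715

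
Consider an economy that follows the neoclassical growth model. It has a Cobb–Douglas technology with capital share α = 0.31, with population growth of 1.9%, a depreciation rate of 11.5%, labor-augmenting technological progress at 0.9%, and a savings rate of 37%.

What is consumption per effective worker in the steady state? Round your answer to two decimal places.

Steady state requires s·f(k) = (n + g + δ)·k, i.e. s·k^α = (n + g + δ)·k.
Dividing both sides by k: k^(1−α) = s / (n + g + δ).
k^0.69 = 0.37 / (0.019 + 0.009 + 0.115) = 0.37 / 0.143 = 2.5874
k* = 2.5874^(1/0.69) ≈ 3.9660
y* = (k*)^α = 3.9660^0.31 ≈ 1.5328
c* = (1 − s)·y* = (1 − 0.37) × 1.5328 ≈ 0.9657

c* = 0.97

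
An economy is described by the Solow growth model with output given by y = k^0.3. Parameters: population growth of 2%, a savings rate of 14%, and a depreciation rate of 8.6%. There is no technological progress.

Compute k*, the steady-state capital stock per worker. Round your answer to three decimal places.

Steady state requires s·f(k) = (n + δ)·k, i.e. s·k^α = (n + δ)·k.
Rearranging, k^(1−α) = s / (n + δ).
k^0.7 = 0.14 / (0.020 + 0.086) = 0.14 / 0.106 = 1.3208
k* = 1.3208^(1/0.7) ≈ 1.4881

k* ≈ 1.488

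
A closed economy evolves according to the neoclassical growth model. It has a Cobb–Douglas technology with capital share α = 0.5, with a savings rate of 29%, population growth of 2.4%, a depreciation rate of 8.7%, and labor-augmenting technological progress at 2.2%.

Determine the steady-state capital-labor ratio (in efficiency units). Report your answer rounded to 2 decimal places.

Steady state requires s·f(k) = (n + g + δ)·k, i.e. s·k^α = (n + g + δ)·k.
Dividing both sides by k: k^(1−α) = s / (n + g + δ).
k^0.5 = 0.29 / (0.024 + 0.022 + 0.087) = 0.29 / 0.133 = 2.1805
k* = 2.1805^(1/0.5) ≈ 4.7546

k* ≈ 4.75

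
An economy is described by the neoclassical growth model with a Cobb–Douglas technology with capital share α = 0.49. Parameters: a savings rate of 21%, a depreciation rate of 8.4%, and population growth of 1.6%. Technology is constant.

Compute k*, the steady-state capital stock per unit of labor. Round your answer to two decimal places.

At the steady state, Δk = 0, so s·k^α = (n + δ)·k.
Rearranging, k^(1−α) = s / (n + δ).
k^0.51 = 0.21 / (0.016 + 0.084) = 0.21 / 0.100 = 2.1000
k* = 2.1000^(1/0.51) ≈ 4.2835

k* ≈ 4.28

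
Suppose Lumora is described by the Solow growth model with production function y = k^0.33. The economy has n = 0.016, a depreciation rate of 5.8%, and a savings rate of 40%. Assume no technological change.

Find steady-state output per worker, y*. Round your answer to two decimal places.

In steady state, investment equals break-even investment: s·k^α = (n + δ)·k.
Rearranging, k^(1−α) = s / (n + δ).
k^0.67 = 0.40 / (0.016 + 0.058) = 0.40 / 0.074 = 5.4054
k* = 5.4054^(1/0.67) ≈ 12.4100
y* = (k*)^α = 12.4100^0.33 ≈ 2.2959

y* ≈ 2.30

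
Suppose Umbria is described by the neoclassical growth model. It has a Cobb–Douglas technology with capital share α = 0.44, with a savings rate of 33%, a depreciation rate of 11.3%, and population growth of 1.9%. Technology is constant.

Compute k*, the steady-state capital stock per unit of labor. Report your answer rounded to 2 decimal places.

Steady state requires s·f(k) = (n + δ)·k, i.e. s·k^α = (n + δ)·k.
Rearranging, k^(1−α) = s / (n + δ).
k^0.56 = 0.33 / (0.019 + 0.113) = 0.33 / 0.132 = 2.5000
k* = 2.5000^(1/0.56) ≈ 5.1358

k* = 5.14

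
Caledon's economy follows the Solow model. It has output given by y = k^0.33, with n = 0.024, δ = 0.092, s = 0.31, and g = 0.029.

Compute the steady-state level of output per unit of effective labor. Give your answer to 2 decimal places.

In steady state, investment equals break-even investment: s·k^α = (n + g + δ)·k.
Rearranging, k^(1−α) = s / (n + g + δ).
k^0.67 = 0.31 / (0.024 + 0.029 + 0.092) = 0.31 / 0.145 = 2.1379
k* = 2.1379^(1/0.67) ≈ 3.1083
y* = (k*)^α = 3.1083^0.33 ≈ 1.4539

y* = 1.45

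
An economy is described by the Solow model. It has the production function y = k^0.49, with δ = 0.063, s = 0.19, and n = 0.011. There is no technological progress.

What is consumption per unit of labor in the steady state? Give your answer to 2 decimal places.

c* = 2.00

Steady state requires s·f(k) = (n + δ)·k, i.e. s·k^α = (n + δ)·k.
Dividing both sides by k: k^(1−α) = s / (n + δ).
k^0.51 = 0.19 / (0.011 + 0.063) = 0.19 / 0.074 = 2.5676
k* = 2.5676^(1/0.51) ≈ 6.3532
y* = (k*)^α = 6.3532^0.49 ≈ 2.4744
c* = (1 − s)·y* = (1 − 0.19) × 2.4744 ≈ 2.0043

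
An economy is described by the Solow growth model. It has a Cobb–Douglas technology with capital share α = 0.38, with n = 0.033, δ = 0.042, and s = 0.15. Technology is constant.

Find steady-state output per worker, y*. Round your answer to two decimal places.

y* ≈ 1.53

In steady state, investment equals break-even investment: s·k^α = (n + δ)·k.
Dividing both sides by k: k^(1−α) = s / (n + δ).
k^0.62 = 0.15 / (0.033 + 0.042) = 0.15 / 0.075 = 2.0000
k* = 2.0000^(1/0.62) ≈ 3.0587
y* = (k*)^α = 3.0587^0.38 ≈ 1.5293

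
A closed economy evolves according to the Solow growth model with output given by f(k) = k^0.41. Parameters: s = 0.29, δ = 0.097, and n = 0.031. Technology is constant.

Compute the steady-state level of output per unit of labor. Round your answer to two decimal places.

y* ≈ 1.77

Steady state requires s·f(k) = (n + δ)·k, i.e. s·k^α = (n + δ)·k.
Dividing both sides by k: k^(1−α) = s / (n + δ).
k^0.59 = 0.29 / (0.031 + 0.097) = 0.29 / 0.128 = 2.2656
k* = 2.2656^(1/0.59) ≈ 3.9995
y* = (k*)^α = 3.9995^0.41 ≈ 1.7653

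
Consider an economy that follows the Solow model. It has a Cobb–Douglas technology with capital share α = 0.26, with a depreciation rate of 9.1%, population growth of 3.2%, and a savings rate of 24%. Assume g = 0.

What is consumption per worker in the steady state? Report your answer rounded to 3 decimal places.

At the steady state, Δk = 0, so s·k^α = (n + δ)·k.
Rearranging, k^(1−α) = s / (n + δ).
k^0.74 = 0.24 / (0.032 + 0.091) = 0.24 / 0.123 = 1.9512
k* = 1.9512^(1/0.74) ≈ 2.4677
y* = (k*)^α = 2.4677^0.26 ≈ 1.2647
c* = (1 − s)·y* = (1 − 0.24) × 1.2647 ≈ 0.9612

c* ≈ 0.961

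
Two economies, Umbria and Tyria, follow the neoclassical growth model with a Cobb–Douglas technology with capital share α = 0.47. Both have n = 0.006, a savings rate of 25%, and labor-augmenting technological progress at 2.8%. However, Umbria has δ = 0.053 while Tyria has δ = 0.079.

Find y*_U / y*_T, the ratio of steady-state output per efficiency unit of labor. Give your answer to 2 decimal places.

y*_U / y*_T ≈ 1.26

Steady-state y* = [s/(n + g + δ)]^(α/(1−α)), so the ratio is [ (s_U/(n + g + δ)_U) / (s_T/(n + g + δ)_T) ]^0.8868.
s_U/(n + g + δ)_U = 0.25/0.087 = 2.8736; s_T/(n + g + δ)_T = 0.25/0.113 = 2.2124.
Ratio = (2.8736/2.2124)^0.8868 = 1.2989^0.8868 ≈ 1.2610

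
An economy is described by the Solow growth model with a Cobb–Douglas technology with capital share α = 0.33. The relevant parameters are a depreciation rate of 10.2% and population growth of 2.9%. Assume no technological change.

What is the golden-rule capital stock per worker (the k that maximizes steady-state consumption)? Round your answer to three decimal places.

k_gold ≈ 3.971

The golden rule sets f'(k) = n + δ, i.e. α·k^(α−1) = n + δ.
So k^(1−α) = α / (n + δ) = 0.33 / 0.131 = 2.5191.
k_gold = 2.5191^(1/0.67) ≈ 3.9708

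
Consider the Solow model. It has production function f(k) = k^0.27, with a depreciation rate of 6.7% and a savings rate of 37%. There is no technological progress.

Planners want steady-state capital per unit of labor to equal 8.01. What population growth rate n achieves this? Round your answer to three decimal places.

n ≈ 0.014

At the steady state, Δk = 0, so s·k^α = (n + δ)·k.
So s / (n + δ) = (k*)^(1−α) = 8.01^0.73 = 4.5672.
Therefore n + δ = s / 4.5672 = 0.37 / 4.5672 = 0.0810, so n = 0.0810 − 0.067 = 0.0140.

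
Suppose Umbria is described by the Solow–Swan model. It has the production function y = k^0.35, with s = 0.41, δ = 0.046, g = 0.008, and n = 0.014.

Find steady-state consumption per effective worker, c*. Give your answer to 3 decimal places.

In steady state, investment equals break-even investment: s·k^α = (n + g + δ)·k.
Rearranging, k^(1−α) = s / (n + g + δ).
k^0.65 = 0.41 / (0.014 + 0.008 + 0.046) = 0.41 / 0.068 = 6.0294
k* = 6.0294^(1/0.65) ≈ 15.8643
y* = (k*)^α = 15.8643^0.35 ≈ 2.6312
c* = (1 − s)·y* = (1 − 0.41) × 2.6312 ≈ 1.5524

c* = 1.552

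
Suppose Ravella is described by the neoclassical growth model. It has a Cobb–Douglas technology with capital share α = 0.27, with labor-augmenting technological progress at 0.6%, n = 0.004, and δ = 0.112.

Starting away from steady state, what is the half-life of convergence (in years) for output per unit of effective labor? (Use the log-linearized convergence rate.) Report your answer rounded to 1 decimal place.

half-life ≈ 7.8 years

Near the steady state the convergence rate is λ = (1 − α)(n + g + δ).
λ = (1 − 0.27) × 0.122 = 0.73 × 0.122 = 0.08906
Half-life = ln 2 / λ = 0.6931 / 0.08906 ≈ 7.78 years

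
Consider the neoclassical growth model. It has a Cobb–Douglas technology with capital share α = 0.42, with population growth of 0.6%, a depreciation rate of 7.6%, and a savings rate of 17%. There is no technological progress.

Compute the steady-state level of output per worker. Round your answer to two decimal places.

y* = 1.70

Steady state requires s·f(k) = (n + δ)·k, i.e. s·k^α = (n + δ)·k.
Dividing both sides by k: k^(1−α) = s / (n + δ).
k^0.58 = 0.17 / (0.006 + 0.076) = 0.17 / 0.082 = 2.0732
k* = 2.0732^(1/0.58) ≈ 3.5151
y* = (k*)^α = 3.5151^0.42 ≈ 1.6955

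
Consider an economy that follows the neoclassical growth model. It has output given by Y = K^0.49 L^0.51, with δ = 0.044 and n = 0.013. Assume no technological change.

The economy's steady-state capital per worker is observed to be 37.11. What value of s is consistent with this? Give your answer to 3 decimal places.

At the steady state, Δk = 0, so s·k^α = (n + δ)·k.
So s / (n + δ) = (k*)^(1−α) = 37.11^0.51 = 6.3160.
Therefore s = 6.3160 × (n + δ) = 6.3160 × 0.057 = 0.3600.

s ≈ 0.360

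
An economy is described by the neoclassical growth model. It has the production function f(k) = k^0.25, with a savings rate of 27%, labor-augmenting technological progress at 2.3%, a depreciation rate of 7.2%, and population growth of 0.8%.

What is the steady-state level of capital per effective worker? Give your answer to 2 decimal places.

At the steady state, Δk = 0, so s·k^α = (n + g + δ)·k.
Rearranging, k^(1−α) = s / (n + g + δ).
k^0.75 = 0.27 / (0.008 + 0.023 + 0.072) = 0.27 / 0.103 = 2.6214
k* = 2.6214^(1/0.75) ≈ 3.6145

k* = 3.61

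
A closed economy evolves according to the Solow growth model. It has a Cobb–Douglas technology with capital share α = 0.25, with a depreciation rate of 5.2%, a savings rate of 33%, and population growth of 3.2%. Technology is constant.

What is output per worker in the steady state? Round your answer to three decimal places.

y* ≈ 1.578

At the steady state, Δk = 0, so s·k^α = (n + δ)·k.
Dividing both sides by k: k^(1−α) = s / (n + δ).
k^0.75 = 0.33 / (0.032 + 0.052) = 0.33 / 0.084 = 3.9286
k* = 3.9286^(1/0.75) ≈ 6.1989
y* = (k*)^α = 6.1989^0.25 ≈ 1.5779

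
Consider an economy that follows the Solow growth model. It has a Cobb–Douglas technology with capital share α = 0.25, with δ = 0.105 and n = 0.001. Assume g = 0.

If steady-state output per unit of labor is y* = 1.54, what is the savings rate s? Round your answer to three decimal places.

Steady state requires s·f(k) = (n + δ)·k, i.e. s·k^α = (n + δ)·k.
Since y* = [s/(n + δ)]^(α/(1−α)), we have s/(n + δ) = (y*)^((1−α)/α) = 1.54^3 = 3.6523.
Therefore s = 3.6523 × (n + δ) = 3.6523 × 0.106 = 0.3871.

s ≈ 0.387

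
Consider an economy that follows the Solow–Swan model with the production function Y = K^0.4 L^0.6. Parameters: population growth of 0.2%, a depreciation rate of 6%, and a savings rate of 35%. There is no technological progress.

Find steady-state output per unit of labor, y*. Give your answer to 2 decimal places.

y* ≈ 3.17

Steady state requires s·f(k) = (n + δ)·k, i.e. s·k^α = (n + δ)·k.
Dividing both sides by k: k^(1−α) = s / (n + δ).
k^0.6 = 0.35 / (0.002 + 0.060) = 0.35 / 0.062 = 5.6452
k* = 5.6452^(1/0.6) ≈ 17.8978
y* = (k*)^α = 17.8978^0.4 ≈ 3.1704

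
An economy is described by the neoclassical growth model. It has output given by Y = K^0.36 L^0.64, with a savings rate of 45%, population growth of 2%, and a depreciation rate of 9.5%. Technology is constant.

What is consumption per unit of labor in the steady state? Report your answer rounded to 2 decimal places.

Steady state requires s·f(k) = (n + δ)·k, i.e. s·k^α = (n + δ)·k.
Dividing both sides by k: k^(1−α) = s / (n + δ).
k^0.64 = 0.45 / (0.020 + 0.095) = 0.45 / 0.115 = 3.9130
k* = 3.9130^(1/0.64) ≈ 8.4294
y* = (k*)^α = 8.4294^0.36 ≈ 2.1542
c* = (1 − s)·y* = (1 − 0.45) × 2.1542 ≈ 1.1848

c* = 1.18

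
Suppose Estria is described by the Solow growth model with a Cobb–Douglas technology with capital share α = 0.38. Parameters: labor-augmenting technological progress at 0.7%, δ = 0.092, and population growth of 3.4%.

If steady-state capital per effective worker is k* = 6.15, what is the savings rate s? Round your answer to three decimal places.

s ≈ 0.410

Steady state requires s·f(k) = (n + g + δ)·k, i.e. s·k^α = (n + g + δ)·k.
So s / (n + g + δ) = (k*)^(1−α) = 6.15^0.62 = 3.0839.
Therefore s = 3.0839 × (n + g + δ) = 3.0839 × 0.133 = 0.4102.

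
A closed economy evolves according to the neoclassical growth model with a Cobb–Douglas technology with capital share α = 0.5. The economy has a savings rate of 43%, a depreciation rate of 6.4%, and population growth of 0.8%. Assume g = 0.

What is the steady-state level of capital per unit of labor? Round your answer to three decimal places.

Steady state requires s·f(k) = (n + δ)·k, i.e. s·k^α = (n + δ)·k.
Rearranging, k^(1−α) = s / (n + δ).
k^0.5 = 0.43 / (0.008 + 0.064) = 0.43 / 0.072 = 5.9722
k* = 5.9722^(1/0.5) ≈ 35.6672

k* = 35.667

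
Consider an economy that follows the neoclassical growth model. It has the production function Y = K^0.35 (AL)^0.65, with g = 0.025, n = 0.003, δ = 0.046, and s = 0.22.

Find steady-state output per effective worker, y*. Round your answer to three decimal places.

y* = 1.798

At the steady state, Δk = 0, so s·k^α = (n + g + δ)·k.
Rearranging, k^(1−α) = s / (n + g + δ).
k^0.65 = 0.22 / (0.003 + 0.025 + 0.046) = 0.22 / 0.074 = 2.9730
k* = 2.9730^(1/0.65) ≈ 5.3455
y* = (k*)^α = 5.3455^0.35 ≈ 1.7980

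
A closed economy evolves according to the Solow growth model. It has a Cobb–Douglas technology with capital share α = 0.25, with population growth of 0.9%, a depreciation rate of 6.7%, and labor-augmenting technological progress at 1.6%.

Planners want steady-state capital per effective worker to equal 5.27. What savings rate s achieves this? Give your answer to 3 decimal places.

s ≈ 0.320

Steady state requires s·f(k) = (n + g + δ)·k, i.e. s·k^α = (n + g + δ)·k.
So s / (n + g + δ) = (k*)^(1−α) = 5.27^0.75 = 3.4782.
Therefore s = 3.4782 × (n + g + δ) = 3.4782 × 0.092 = 0.3200.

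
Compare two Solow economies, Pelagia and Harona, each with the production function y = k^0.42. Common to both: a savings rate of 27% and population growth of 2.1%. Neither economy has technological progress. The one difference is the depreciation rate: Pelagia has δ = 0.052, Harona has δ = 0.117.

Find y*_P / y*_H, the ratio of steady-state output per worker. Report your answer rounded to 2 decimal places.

y*_P / y*_H ≈ 1.59

Steady-state y* = [s/(n + δ)]^(α/(1−α)), so the ratio is [ (s_P/(n + δ)_P) / (s_H/(n + δ)_H) ]^0.7241.
s_P/(n + δ)_P = 0.27/0.073 = 3.6986; s_H/(n + δ)_H = 0.27/0.138 = 1.9565.
Ratio = (3.6986/1.9565)^0.7241 = 1.8904^0.7241 ≈ 1.5858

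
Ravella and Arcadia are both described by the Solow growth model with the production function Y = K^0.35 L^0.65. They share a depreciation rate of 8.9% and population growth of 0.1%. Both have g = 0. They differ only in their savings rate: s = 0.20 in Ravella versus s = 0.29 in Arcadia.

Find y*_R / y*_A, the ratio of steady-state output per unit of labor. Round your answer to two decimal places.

Steady-state y* = [s/(n + δ)]^(α/(1−α)), so the ratio is [ (s_R/(n + δ)_R) / (s_A/(n + δ)_A) ]^0.5385.
s_R/(n + δ)_R = 0.20/0.090 = 2.2222; s_A/(n + δ)_A = 0.29/0.090 = 3.2222.
Ratio = (2.2222/3.2222)^0.5385 = 0.6897^0.5385 ≈ 0.8187

ratio ≈ 0.82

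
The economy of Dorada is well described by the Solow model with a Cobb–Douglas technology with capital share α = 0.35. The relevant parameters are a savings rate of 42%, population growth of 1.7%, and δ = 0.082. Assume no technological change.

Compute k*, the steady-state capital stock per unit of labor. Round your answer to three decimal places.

k* = 9.238

Steady state requires s·f(k) = (n + δ)·k, i.e. s·k^α = (n + δ)·k.
Rearranging, k^(1−α) = s / (n + δ).
k^0.65 = 0.42 / (0.017 + 0.082) = 0.42 / 0.099 = 4.2424
k* = 4.2424^(1/0.65) ≈ 9.2375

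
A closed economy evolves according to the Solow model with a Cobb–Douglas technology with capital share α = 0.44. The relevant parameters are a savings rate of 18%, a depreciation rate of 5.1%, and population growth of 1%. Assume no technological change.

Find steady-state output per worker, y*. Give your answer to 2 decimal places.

At the steady state, Δk = 0, so s·k^α = (n + δ)·k.
Rearranging, k^(1−α) = s / (n + δ).
k^0.56 = 0.18 / (0.010 + 0.051) = 0.18 / 0.061 = 2.9508
k* = 2.9508^(1/0.56) ≈ 6.9052
y* = (k*)^α = 6.9052^0.44 ≈ 2.3401

y* = 2.34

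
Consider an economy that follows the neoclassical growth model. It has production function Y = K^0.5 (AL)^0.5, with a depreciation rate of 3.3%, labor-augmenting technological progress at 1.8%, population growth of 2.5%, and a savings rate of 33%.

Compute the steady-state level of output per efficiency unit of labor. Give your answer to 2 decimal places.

y* = 4.34

In steady state, investment equals break-even investment: s·k^α = (n + g + δ)·k.
Rearranging, k^(1−α) = s / (n + g + δ).
k^0.5 = 0.33 / (0.025 + 0.018 + 0.033) = 0.33 / 0.076 = 4.3421
k* = 4.3421^(1/0.5) ≈ 18.8538
y* = (k*)^α = 18.8538^0.5 ≈ 4.3421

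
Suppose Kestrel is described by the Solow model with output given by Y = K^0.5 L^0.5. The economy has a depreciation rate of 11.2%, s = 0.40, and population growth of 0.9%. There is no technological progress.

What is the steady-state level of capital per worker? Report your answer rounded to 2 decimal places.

k* ≈ 10.93

At the steady state, Δk = 0, so s·k^α = (n + δ)·k.
Rearranging, k^(1−α) = s / (n + δ).
k^0.5 = 0.40 / (0.009 + 0.112) = 0.40 / 0.121 = 3.3058
k* = 3.3058^(1/0.5) ≈ 10.9283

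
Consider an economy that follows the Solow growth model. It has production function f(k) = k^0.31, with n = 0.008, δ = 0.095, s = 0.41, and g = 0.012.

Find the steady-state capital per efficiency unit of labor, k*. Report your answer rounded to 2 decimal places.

In steady state, investment equals break-even investment: s·k^α = (n + g + δ)·k.
Dividing both sides by k: k^(1−α) = s / (n + g + δ).
k^0.69 = 0.41 / (0.008 + 0.012 + 0.095) = 0.41 / 0.115 = 3.5652
k* = 3.5652^(1/0.69) ≈ 6.3113

k* ≈ 6.31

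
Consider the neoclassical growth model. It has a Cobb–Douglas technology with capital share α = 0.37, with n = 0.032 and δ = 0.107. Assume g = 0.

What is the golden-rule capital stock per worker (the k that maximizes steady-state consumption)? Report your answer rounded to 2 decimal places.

k_gold ≈ 4.73

The golden rule sets f'(k) = n + δ, i.e. α·k^(α−1) = n + δ.
So k^(1−α) = α / (n + δ) = 0.37 / 0.139 = 2.6619.
k_gold = 2.6619^(1/0.63) ≈ 4.7305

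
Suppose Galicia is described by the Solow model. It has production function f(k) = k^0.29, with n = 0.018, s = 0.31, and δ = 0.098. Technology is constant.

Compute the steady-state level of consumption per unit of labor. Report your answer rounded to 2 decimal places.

c* ≈ 1.03

At the steady state, Δk = 0, so s·k^α = (n + δ)·k.
Rearranging, k^(1−α) = s / (n + δ).
k^0.71 = 0.31 / (0.018 + 0.098) = 0.31 / 0.116 = 2.6724
k* = 2.6724^(1/0.71) ≈ 3.9927
y* = (k*)^α = 3.9927^0.29 ≈ 1.4941
c* = (1 − s)·y* = (1 − 0.31) × 1.4941 ≈ 1.0309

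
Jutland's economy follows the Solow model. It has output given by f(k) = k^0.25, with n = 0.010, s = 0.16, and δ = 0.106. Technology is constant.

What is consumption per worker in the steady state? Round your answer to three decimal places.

c* = 0.935

At the steady state, Δk = 0, so s·k^α = (n + δ)·k.
Dividing both sides by k: k^(1−α) = s / (n + δ).
k^0.75 = 0.16 / (0.010 + 0.106) = 0.16 / 0.116 = 1.3793
k* = 1.3793^(1/0.75) ≈ 1.5354
y* = (k*)^α = 1.5354^0.25 ≈ 1.1132
c* = (1 − s)·y* = (1 − 0.16) × 1.1132 ≈ 0.9351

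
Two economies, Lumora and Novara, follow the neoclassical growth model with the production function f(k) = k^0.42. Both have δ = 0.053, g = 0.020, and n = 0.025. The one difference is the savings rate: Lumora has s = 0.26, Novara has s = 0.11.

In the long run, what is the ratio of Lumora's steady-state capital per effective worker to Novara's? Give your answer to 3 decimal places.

Steady-state k* = [s/(n + g + δ)]^(1/(1−α)), so the ratio is [ (s_L/(n + g + δ)_L) / (s_N/(n + g + δ)_N) ]^1.7241.
s_L/(n + g + δ)_L = 0.26/0.098 = 2.6531; s_N/(n + g + δ)_N = 0.11/0.098 = 1.1224.
Ratio = (2.6531/1.1224)^1.7241 = 2.3638^1.7241 ≈ 4.4070

k*_L / k*_N ≈ 4.407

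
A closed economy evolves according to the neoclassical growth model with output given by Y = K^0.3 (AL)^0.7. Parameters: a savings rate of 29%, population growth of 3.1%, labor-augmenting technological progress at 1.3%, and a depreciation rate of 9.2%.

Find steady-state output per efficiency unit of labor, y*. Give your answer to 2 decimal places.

y* ≈ 1.38

At the steady state, Δk = 0, so s·k^α = (n + g + δ)·k.
Dividing both sides by k: k^(1−α) = s / (n + g + δ).
k^0.7 = 0.29 / (0.031 + 0.013 + 0.092) = 0.29 / 0.136 = 2.1324
k* = 2.1324^(1/0.7) ≈ 2.9499
y* = (k*)^α = 2.9499^0.3 ≈ 1.3834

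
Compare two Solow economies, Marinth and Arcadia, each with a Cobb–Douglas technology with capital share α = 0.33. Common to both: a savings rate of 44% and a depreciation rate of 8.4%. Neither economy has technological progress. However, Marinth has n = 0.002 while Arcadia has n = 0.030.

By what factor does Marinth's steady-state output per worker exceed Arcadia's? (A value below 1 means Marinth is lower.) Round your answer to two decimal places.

Steady-state y* = [s/(n + δ)]^(α/(1−α)), so the ratio is [ (s_M/(n + δ)_M) / (s_A/(n + δ)_A) ]^0.4925.
s_M/(n + δ)_M = 0.44/0.086 = 5.1163; s_A/(n + δ)_A = 0.44/0.114 = 3.8596.
Ratio = (5.1163/3.8596)^0.4925 = 1.3256^0.4925 ≈ 1.1489

ratio ≈ 1.15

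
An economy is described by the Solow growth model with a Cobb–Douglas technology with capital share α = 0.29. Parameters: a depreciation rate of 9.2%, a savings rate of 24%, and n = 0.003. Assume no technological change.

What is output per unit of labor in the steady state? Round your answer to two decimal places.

y* ≈ 1.46

Steady state requires s·f(k) = (n + δ)·k, i.e. s·k^α = (n + δ)·k.
Dividing both sides by k: k^(1−α) = s / (n + δ).
k^0.71 = 0.24 / (0.003 + 0.092) = 0.24 / 0.095 = 2.5263
k* = 2.5263^(1/0.71) ≈ 3.6888
y* = (k*)^α = 3.6888^0.29 ≈ 1.4601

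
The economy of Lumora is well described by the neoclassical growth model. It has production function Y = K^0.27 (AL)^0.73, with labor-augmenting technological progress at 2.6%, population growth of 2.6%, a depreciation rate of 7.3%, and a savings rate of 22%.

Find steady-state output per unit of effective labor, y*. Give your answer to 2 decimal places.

In steady state, investment equals break-even investment: s·k^α = (n + g + δ)·k.
Rearranging, k^(1−α) = s / (n + g + δ).
k^0.73 = 0.22 / (0.026 + 0.026 + 0.073) = 0.22 / 0.125 = 1.7600
k* = 1.7600^(1/0.73) ≈ 2.1693
y* = (k*)^α = 2.1693^0.27 ≈ 1.2326

y* ≈ 1.23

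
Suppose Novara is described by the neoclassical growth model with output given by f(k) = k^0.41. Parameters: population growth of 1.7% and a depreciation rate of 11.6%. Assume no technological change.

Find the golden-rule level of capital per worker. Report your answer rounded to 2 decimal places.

k_gold ≈ 6.74

The golden rule sets f'(k) = n + δ, i.e. α·k^(α−1) = n + δ.
So k^(1−α) = α / (n + δ) = 0.41 / 0.133 = 3.0827.
k_gold = 3.0827^(1/0.59) ≈ 6.7406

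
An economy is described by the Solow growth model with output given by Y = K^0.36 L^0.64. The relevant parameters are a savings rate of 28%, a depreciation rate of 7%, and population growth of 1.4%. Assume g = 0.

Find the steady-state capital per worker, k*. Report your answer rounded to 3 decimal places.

In steady state, investment equals break-even investment: s·k^α = (n + δ)·k.
Rearranging, k^(1−α) = s / (n + δ).
k^0.64 = 0.28 / (0.014 + 0.070) = 0.28 / 0.084 = 3.3333
k* = 3.3333^(1/0.64) ≈ 6.5613

k* ≈ 6.561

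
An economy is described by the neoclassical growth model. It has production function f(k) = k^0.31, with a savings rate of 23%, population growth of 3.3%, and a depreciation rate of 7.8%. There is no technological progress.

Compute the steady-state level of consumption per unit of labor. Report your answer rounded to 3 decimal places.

c* ≈ 1.068

Steady state requires s·f(k) = (n + δ)·k, i.e. s·k^α = (n + δ)·k.
Dividing both sides by k: k^(1−α) = s / (n + δ).
k^0.69 = 0.23 / (0.033 + 0.078) = 0.23 / 0.111 = 2.0721
k* = 2.0721^(1/0.69) ≈ 2.8745
y* = (k*)^α = 2.8745^0.31 ≈ 1.3872
c* = (1 − s)·y* = (1 − 0.23) × 1.3872 ≈ 1.0681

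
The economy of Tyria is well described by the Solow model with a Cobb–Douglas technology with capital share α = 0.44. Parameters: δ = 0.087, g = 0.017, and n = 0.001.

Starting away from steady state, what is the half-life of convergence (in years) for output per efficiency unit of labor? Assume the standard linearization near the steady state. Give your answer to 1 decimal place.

Near the steady state the convergence rate is λ = (1 − α)(n + g + δ).
λ = (1 − 0.44) × 0.105 = 0.56 × 0.105 = 0.0588
Half-life = ln 2 / λ = 0.6931 / 0.0588 ≈ 11.79 years

about 11.8 years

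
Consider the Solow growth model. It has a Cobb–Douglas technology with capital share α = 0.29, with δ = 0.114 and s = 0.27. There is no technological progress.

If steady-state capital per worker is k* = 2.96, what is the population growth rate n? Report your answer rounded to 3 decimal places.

n ≈ 0.011

At the steady state, Δk = 0, so s·k^α = (n + δ)·k.
So s / (n + δ) = (k*)^(1−α) = 2.96^0.71 = 2.1608.
Therefore n + δ = s / 2.1608 = 0.27 / 2.1608 = 0.1250, so n = 0.1250 − 0.114 = 0.0110.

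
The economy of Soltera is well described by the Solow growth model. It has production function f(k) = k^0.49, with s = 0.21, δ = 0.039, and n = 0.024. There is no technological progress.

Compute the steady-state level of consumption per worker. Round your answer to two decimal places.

c* = 2.51

Steady state requires s·f(k) = (n + δ)·k, i.e. s·k^α = (n + δ)·k.
Dividing both sides by k: k^(1−α) = s / (n + δ).
k^0.51 = 0.21 / (0.024 + 0.039) = 0.21 / 0.063 = 3.3333
k* = 3.3333^(1/0.51) ≈ 10.5985
y* = (k*)^α = 10.5985^0.49 ≈ 3.1796
c* = (1 − s)·y* = (1 − 0.21) × 3.1796 ≈ 2.5119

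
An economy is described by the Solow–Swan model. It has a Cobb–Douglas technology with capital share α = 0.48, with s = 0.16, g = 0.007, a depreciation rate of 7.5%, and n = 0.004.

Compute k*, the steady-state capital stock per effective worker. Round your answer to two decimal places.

Steady state requires s·f(k) = (n + g + δ)·k, i.e. s·k^α = (n + g + δ)·k.
Dividing both sides by k: k^(1−α) = s / (n + g + δ).
k^0.52 = 0.16 / (0.004 + 0.007 + 0.075) = 0.16 / 0.086 = 1.8605
k* = 1.8605^(1/0.52) ≈ 3.3000

k* ≈ 3.30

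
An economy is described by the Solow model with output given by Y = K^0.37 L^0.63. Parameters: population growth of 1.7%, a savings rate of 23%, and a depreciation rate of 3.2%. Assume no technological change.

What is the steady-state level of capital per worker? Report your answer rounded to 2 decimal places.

At the steady state, Δk = 0, so s·k^α = (n + δ)·k.
Dividing both sides by k: k^(1−α) = s / (n + δ).
k^0.63 = 0.23 / (0.017 + 0.032) = 0.23 / 0.049 = 4.6939
k* = 4.6939^(1/0.63) ≈ 11.6393

k* = 11.64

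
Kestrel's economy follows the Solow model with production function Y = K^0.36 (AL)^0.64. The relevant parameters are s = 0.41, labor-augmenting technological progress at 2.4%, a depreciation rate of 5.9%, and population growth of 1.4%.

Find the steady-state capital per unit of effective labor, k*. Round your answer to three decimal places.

Steady state requires s·f(k) = (n + g + δ)·k, i.e. s·k^α = (n + g + δ)·k.
Dividing both sides by k: k^(1−α) = s / (n + g + δ).
k^0.64 = 0.41 / (0.014 + 0.024 + 0.059) = 0.41 / 0.097 = 4.2268
k* = 4.2268^(1/0.64) ≈ 9.5092

k* = 9.509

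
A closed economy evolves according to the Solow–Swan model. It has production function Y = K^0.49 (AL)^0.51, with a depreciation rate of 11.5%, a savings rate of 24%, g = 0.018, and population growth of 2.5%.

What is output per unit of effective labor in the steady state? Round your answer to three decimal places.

y* = 1.494

In steady state, investment equals break-even investment: s·k^α = (n + g + δ)·k.
Rearranging, k^(1−α) = s / (n + g + δ).
k^0.51 = 0.24 / (0.025 + 0.018 + 0.115) = 0.24 / 0.158 = 1.5190
k* = 1.5190^(1/0.51) ≈ 2.2698
y* = (k*)^α = 2.2698^0.49 ≈ 1.4943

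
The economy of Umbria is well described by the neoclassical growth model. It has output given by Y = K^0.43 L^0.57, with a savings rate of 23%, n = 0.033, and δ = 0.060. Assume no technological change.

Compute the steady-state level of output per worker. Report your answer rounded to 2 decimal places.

y* = 1.98

In steady state, investment equals break-even investment: s·k^α = (n + δ)·k.
Rearranging, k^(1−α) = s / (n + δ).
k^0.57 = 0.23 / (0.033 + 0.060) = 0.23 / 0.093 = 2.4731
k* = 2.4731^(1/0.57) ≈ 4.8966
y* = (k*)^α = 4.8966^0.43 ≈ 1.9800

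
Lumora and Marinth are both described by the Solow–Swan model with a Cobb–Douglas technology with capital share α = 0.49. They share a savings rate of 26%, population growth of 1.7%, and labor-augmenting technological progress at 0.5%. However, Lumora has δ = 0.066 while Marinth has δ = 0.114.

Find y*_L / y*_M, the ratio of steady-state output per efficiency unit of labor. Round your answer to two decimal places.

ratio ≈ 1.52

Steady-state y* = [s/(n + g + δ)]^(α/(1−α)), so the ratio is [ (s_L/(n + g + δ)_L) / (s_M/(n + g + δ)_M) ]^0.9608.
s_L/(n + g + δ)_L = 0.26/0.088 = 2.9545; s_M/(n + g + δ)_M = 0.26/0.136 = 1.9118.
Ratio = (2.9545/1.9118)^0.9608 = 1.5454^0.9608 ≈ 1.5193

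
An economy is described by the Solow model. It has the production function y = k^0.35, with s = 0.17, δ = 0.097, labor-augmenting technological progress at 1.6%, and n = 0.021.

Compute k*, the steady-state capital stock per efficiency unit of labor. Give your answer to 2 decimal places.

At the steady state, Δk = 0, so s·k^α = (n + g + δ)·k.
Rearranging, k^(1−α) = s / (n + g + δ).
k^0.65 = 0.17 / (0.021 + 0.016 + 0.097) = 0.17 / 0.134 = 1.2687
k* = 1.2687^(1/0.65) ≈ 1.4422

k* ≈ 1.44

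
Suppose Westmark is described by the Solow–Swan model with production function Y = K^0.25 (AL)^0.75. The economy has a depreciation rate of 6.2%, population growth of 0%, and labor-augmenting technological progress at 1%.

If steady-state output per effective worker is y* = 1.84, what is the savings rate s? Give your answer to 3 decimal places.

Steady state requires s·f(k) = (n + g + δ)·k, i.e. s·k^α = (n + g + δ)·k.
Since y* = [s/(n + g + δ)]^(α/(1−α)), we have s/(n + g + δ) = (y*)^((1−α)/α) = 1.84^3 = 6.2295.
Therefore s = 6.2295 × (n + g + δ) = 6.2295 × 0.072 = 0.4485.

s ≈ 0.449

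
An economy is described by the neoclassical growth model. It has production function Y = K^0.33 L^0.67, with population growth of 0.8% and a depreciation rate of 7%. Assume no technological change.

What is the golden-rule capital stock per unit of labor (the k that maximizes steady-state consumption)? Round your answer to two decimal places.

k_gold ≈ 8.61

The golden rule sets f'(k) = n + δ, i.e. α·k^(α−1) = n + δ.
So k^(1−α) = α / (n + δ) = 0.33 / 0.078 = 4.2308.
k_gold = 4.2308^(1/0.67) ≈ 8.6091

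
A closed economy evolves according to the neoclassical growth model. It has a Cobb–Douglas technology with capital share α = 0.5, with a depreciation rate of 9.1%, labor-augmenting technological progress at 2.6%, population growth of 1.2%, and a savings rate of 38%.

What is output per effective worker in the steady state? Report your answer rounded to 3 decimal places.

In steady state, investment equals break-even investment: s·k^α = (n + g + δ)·k.
Rearranging, k^(1−α) = s / (n + g + δ).
k^0.5 = 0.38 / (0.012 + 0.026 + 0.091) = 0.38 / 0.129 = 2.9457
k* = 2.9457^(1/0.5) ≈ 8.6771
y* = (k*)^α = 8.6771^0.5 ≈ 2.9457

y* = 2.946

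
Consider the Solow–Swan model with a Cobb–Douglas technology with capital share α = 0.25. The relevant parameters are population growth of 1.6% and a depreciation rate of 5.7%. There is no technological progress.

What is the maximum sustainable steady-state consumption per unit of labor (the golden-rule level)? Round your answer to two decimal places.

c_gold ≈ 1.13

At the golden rule, f'(k) = n + δ, so α·k^(α−1) = n + δ and k_gold = (α/(n + δ))^(1/(1−α)).
k_gold = (0.25/0.073)^(1/0.75) = 3.4247^1.3333 ≈ 5.1619
c_gold = f(k_gold) − (n + δ)·k_gold = 1.5073 − 0.073×5.1619 ≈ 1.1305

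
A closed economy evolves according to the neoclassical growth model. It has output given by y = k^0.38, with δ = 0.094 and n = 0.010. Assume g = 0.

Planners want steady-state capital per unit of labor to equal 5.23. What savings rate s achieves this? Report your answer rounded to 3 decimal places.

Steady state requires s·f(k) = (n + δ)·k, i.e. s·k^α = (n + δ)·k.
So s / (n + δ) = (k*)^(1−α) = 5.23^0.62 = 2.7891.
Therefore s = 2.7891 × (n + δ) = 2.7891 × 0.104 = 0.2901.

s ≈ 0.290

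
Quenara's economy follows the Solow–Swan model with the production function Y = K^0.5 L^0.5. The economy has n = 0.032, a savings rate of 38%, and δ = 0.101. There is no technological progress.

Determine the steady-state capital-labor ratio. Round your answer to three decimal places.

Steady state requires s·f(k) = (n + δ)·k, i.e. s·k^α = (n + δ)·k.
Rearranging, k^(1−α) = s / (n + δ).
k^0.5 = 0.38 / (0.032 + 0.101) = 0.38 / 0.133 = 2.8571
k* = 2.8571^(1/0.5) ≈ 8.1630

k* = 8.163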